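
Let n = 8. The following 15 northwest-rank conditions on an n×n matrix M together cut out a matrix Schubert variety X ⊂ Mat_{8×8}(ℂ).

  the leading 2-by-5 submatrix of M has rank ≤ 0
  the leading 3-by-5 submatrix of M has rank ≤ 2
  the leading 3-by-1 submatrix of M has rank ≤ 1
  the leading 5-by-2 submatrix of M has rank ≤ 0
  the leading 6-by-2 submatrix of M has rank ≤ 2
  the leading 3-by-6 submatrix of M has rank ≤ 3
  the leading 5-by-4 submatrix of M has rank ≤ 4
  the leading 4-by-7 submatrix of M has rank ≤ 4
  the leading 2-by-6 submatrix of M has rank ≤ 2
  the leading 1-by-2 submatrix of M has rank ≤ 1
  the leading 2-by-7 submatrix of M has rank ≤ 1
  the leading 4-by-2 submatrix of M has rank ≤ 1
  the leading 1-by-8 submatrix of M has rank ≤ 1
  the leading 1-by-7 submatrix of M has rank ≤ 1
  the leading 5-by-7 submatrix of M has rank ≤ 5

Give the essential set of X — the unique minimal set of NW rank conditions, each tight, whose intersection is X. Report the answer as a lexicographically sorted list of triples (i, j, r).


Propagating the 15 rank bounds to every northwest block:

  0, 0, 0, 0, 0, 1, 1, 1
  0, 0, 0, 0, 0, 1, 1, 2
  0, 0, 1, 1, 1, 2, 2, 3
  0, 0, 1, 2, 2, 3, 3, 4
  0, 0, 1, 2, 3, 4, 4, 5
  1, 1, 2, 3, 4, 5, 5, 6
  1, 2, 3, 4, 5, 6, 6, 7
  1, 2, 3, 4, 5, 6, 7, 8

the unique w with this rank table is (6, 8, 3, 4, 5, 1, 2, 7).

Rothe diagram D(w) (17 cells), 3 SE-corners (essential conditions):

[(2, 5, 0), (2, 7, 1), (5, 2, 0)]


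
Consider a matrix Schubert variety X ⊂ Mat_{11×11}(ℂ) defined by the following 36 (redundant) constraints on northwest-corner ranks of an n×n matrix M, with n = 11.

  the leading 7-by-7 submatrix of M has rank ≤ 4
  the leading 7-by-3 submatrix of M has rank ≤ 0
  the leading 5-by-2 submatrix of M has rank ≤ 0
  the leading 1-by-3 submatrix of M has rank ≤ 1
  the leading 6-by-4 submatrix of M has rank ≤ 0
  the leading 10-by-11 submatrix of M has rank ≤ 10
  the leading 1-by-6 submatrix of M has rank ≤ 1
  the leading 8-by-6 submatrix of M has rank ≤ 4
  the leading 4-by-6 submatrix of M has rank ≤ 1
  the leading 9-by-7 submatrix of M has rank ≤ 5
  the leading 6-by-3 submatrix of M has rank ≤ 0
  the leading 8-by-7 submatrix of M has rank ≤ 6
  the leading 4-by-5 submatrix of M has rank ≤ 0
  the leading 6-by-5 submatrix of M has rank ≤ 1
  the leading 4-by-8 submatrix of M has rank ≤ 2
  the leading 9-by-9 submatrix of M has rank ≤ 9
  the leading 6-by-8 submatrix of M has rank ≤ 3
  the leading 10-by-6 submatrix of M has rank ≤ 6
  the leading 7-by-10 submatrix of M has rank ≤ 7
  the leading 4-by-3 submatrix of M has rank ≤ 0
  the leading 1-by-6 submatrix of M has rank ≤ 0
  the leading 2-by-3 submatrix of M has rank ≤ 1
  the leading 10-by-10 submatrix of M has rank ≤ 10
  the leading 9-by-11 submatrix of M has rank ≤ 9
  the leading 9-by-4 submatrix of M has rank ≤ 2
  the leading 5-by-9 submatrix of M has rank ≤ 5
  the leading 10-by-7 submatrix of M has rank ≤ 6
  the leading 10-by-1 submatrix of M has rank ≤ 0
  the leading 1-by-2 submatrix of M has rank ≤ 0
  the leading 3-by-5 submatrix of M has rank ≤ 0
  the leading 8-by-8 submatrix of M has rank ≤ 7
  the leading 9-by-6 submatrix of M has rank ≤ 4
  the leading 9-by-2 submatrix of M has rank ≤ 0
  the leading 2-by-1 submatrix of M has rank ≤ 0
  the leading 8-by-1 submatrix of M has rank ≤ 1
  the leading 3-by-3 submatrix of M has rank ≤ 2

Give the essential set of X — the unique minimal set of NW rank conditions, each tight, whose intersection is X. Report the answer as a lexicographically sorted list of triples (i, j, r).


Rank table r_w(11×11) implied by the 36 constraints:

  row 1: 0, 0, 0, 0, 0, 0, 1, 1, 1, 1, 1
  row 2: 0, 0, 0, 0, 0, 1, 2, 2, 2, 2, 2
  row 3: 0, 0, 0, 0, 0, 1, 2, 2, 3, 3, 3
  row 4: 0, 0, 0, 0, 0, 1, 2, 2, 3, 4, 4
  row 5: 0, 0, 0, 0, 1, 2, 3, 3, 4, 5, 5
  row 6: 0, 0, 0, 0, 1, 2, 3, 3, 4, 5, 6
  row 7: 0, 0, 0, 1, 2, 3, 4, 4, 5, 6, 7
  row 8: 0, 0, 1, 2, 3, 4, 5, 5, 6, 7, 8
  row 9: 0, 0, 1, 2, 3, 4, 5, 6, 7, 8, 9
  row 10: 0, 1, 2, 3, 4, 5, 6, 7, 8, 9, 10
  row 11: 1, 2, 3, 4, 5, 6, 7, 8, 9, 10, 11

second differences of R give the permutation w = (7, 6, 9, 10, 5, 11, 4, 3, 8, 2, 1).

|D(w)|=40, |Ess(w)|=8:

[(1, 6, 0), (4, 5, 0), (4, 8, 2), (6, 4, 0), (6, 8, 3), (7, 3, 0), (9, 2, 0), (10, 1, 0)]


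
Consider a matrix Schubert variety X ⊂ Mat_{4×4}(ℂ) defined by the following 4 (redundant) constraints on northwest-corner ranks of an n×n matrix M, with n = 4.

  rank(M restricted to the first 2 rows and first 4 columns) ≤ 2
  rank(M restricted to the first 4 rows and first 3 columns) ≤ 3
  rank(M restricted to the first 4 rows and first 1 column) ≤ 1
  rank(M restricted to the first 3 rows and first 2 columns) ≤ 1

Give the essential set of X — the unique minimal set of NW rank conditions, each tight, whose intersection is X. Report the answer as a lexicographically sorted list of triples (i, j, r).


Computing R[i][j] = min implied NW-rank bound (n=4, 4 conditions):

  R[1]: 1 | 1 | 1 | 1
  R[2]: 1 | 1 | 2 | 2
  R[3]: 1 | 1 | 2 | 3
  R[4]: 1 | 2 | 3 | 4

the unique w with this rank table is (1, 3, 4, 2).

Fulton essential set (1 of the 2 Rothe cells):

[(3, 2, 1)]


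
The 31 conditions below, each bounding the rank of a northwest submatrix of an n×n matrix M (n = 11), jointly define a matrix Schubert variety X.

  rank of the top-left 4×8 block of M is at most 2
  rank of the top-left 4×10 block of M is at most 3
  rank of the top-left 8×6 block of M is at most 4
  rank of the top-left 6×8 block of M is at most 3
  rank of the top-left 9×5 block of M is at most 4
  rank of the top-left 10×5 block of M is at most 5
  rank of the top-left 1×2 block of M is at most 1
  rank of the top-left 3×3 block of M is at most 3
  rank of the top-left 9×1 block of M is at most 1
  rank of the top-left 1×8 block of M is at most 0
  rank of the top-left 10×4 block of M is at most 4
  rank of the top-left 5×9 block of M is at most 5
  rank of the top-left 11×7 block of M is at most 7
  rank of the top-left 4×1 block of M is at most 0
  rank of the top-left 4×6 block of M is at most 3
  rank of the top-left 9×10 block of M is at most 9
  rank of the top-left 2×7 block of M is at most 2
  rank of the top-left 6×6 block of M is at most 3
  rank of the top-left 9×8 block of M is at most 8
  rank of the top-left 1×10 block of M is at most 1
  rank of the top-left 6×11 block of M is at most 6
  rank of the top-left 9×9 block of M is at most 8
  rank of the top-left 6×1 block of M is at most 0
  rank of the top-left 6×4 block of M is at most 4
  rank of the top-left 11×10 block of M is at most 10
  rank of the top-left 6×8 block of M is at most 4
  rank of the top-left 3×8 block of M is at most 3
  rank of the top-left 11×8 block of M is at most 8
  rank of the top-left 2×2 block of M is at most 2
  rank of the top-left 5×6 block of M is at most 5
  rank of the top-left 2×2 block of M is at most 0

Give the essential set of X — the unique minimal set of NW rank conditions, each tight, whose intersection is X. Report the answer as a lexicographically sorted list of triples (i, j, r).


Computing R[i][j] = min implied NW-rank bound (n=11, 31 conditions):

  0 | 0 | 0 | 0 | 0 | 0 | 0 | 0 | 1 | 1 | 1
  0 | 0 | 1 | 1 | 1 | 1 | 1 | 1 | 2 | 2 | 2
  0 | 1 | 2 | 2 | 2 | 2 | 2 | 2 | 3 | 3 | 3
  0 | 1 | 2 | 2 | 2 | 2 | 2 | 2 | 3 | 3 | 4
  0 | 1 | 2 | 3 | 3 | 3 | 3 | 3 | 4 | 4 | 5
  0 | 1 | 2 | 3 | 3 | 3 | 3 | 3 | 4 | 5 | 6
  1 | 2 | 3 | 4 | 4 | 4 | 4 | 4 | 5 | 6 | 7
  1 | 2 | 3 | 4 | 4 | 4 | 5 | 5 | 6 | 7 | 8
  1 | 2 | 3 | 4 | 4 | 5 | 6 | 6 | 7 | 8 | 9
  1 | 2 | 3 | 4 | 5 | 6 | 7 | 7 | 8 | 9 | 10
  1 | 2 | 3 | 4 | 5 | 6 | 7 | 8 | 9 | 10 | 11

the unique w with this rank table is (9, 3, 2, 11, 4, 10, 1, 7, 6, 5, 8).

Fulton essential set (8 of the 27 Rothe cells):

[(1, 8, 0), (2, 2, 0), (4, 8, 2), (4, 10, 3), (6, 1, 0), (6, 8, 3), (8, 6, 4), (9, 5, 4)]


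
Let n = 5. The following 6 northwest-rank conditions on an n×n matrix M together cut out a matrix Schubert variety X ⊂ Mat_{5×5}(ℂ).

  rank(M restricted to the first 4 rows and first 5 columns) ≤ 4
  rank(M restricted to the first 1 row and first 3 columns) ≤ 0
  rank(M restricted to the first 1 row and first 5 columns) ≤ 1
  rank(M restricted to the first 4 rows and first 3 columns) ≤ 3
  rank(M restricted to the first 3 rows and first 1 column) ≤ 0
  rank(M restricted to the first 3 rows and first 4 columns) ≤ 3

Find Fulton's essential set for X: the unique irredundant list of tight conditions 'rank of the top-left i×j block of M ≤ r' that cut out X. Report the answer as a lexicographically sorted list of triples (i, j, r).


Rank table r_w(5×5) implied by the 6 constraints:

  R[1]: 0 | 0 | 0 | 1 | 1
  R[2]: 0 | 1 | 1 | 2 | 2
  R[3]: 0 | 1 | 2 | 3 | 3
  R[4]: 1 | 2 | 3 | 4 | 4
  R[5]: 1 | 2 | 3 | 4 | 5

hence w(1..5) = (4, 2, 3, 1, 5).

Fulton essential set (2 of the 5 Rothe cells):

[(1, 3, 0), (3, 1, 0)]


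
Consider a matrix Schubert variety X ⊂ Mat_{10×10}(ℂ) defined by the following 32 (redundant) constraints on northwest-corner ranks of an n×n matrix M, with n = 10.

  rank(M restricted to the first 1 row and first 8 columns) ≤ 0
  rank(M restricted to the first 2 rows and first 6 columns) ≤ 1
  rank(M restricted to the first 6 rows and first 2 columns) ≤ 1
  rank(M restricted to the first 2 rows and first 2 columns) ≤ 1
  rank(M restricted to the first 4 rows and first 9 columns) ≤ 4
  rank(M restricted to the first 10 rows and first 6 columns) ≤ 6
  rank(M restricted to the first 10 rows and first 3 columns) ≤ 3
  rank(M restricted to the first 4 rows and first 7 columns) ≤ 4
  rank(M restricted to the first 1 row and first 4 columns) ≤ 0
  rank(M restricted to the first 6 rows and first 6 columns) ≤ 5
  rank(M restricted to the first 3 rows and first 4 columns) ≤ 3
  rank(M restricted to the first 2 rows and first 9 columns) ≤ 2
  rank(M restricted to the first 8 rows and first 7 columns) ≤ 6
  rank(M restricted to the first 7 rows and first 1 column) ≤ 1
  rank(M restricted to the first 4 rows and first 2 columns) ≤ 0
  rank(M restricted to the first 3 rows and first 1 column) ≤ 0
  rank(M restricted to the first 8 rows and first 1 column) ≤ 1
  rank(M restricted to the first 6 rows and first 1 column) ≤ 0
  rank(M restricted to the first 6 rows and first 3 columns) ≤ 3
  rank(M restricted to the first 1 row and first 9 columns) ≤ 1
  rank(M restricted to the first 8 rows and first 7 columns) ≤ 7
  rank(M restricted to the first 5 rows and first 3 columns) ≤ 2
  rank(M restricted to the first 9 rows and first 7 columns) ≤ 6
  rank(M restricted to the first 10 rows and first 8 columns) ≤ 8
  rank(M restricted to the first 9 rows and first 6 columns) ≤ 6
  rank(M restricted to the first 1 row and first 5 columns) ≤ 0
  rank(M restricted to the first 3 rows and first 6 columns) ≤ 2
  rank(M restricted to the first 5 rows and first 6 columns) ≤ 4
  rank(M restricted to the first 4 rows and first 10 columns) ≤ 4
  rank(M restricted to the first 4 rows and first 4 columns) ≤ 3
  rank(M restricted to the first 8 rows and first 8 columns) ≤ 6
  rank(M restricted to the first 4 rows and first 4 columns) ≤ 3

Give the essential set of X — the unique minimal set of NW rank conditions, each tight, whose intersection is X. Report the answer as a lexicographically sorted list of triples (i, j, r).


Rank table r_w(10×10) implied by the 32 constraints:

  row 1: 0 | 0 | 0 | 0 | 0 | 0 | 0 | 0 | 1 | 1
  row 2: 0 | 0 | 1 | 1 | 1 | 1 | 1 | 1 | 2 | 2
  row 3: 0 | 0 | 1 | 2 | 2 | 2 | 2 | 2 | 3 | 3
  row 4: 0 | 0 | 1 | 2 | 3 | 3 | 3 | 3 | 4 | 4
  row 5: 0 | 1 | 2 | 3 | 4 | 4 | 4 | 4 | 5 | 5
  row 6: 0 | 1 | 2 | 3 | 4 | 5 | 5 | 5 | 6 | 6
  row 7: 1 | 2 | 3 | 4 | 5 | 6 | 6 | 6 | 7 | 7
  row 8: 1 | 2 | 3 | 4 | 5 | 6 | 6 | 6 | 7 | 8
  row 9: 1 | 2 | 3 | 4 | 5 | 6 | 6 | 7 | 8 | 9
  row 10: 1 | 2 | 3 | 4 | 5 | 6 | 7 | 8 | 9 | 10

hence w(1..10) = (9, 3, 4, 5, 2, 6, 1, 10, 8, 7).

Rothe diagram D(w) (19 cells), 5 SE-corners (essential conditions):

[(1, 8, 0), (4, 2, 0), (6, 1, 0), (8, 8, 6), (9, 7, 6)]


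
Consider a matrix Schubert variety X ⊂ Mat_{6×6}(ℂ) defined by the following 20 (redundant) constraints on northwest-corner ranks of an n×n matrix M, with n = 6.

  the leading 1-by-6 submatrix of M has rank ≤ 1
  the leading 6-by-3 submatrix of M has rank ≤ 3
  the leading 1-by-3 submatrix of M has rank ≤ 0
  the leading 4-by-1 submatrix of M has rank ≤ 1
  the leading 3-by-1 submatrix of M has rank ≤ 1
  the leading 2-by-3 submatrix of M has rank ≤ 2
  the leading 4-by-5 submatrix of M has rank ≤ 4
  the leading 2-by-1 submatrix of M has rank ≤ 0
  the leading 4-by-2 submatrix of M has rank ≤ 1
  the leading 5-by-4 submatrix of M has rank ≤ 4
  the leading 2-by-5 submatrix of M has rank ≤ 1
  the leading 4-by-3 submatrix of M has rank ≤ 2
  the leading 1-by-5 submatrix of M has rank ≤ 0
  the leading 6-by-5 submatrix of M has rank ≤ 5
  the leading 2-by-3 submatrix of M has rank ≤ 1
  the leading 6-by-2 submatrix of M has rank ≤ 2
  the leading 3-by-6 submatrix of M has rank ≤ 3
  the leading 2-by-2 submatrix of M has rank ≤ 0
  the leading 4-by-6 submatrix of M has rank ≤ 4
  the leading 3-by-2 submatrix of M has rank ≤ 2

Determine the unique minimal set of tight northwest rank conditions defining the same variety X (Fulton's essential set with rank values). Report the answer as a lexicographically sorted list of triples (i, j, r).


Rank table r_w(6×6) implied by the 20 constraints:

  0 | 0 | 0 | 0 | 0 | 1
  0 | 0 | 1 | 1 | 1 | 2
  1 | 1 | 2 | 2 | 2 | 3
  1 | 1 | 2 | 3 | 3 | 4
  1 | 2 | 3 | 4 | 4 | 5
  1 | 2 | 3 | 4 | 5 | 6

the unique w with this rank table is (6, 3, 1, 4, 2, 5).

3 SE-corners of the 8-cell Rothe diagram give Ess(w):

[(1, 5, 0), (2, 2, 0), (4, 2, 1)]


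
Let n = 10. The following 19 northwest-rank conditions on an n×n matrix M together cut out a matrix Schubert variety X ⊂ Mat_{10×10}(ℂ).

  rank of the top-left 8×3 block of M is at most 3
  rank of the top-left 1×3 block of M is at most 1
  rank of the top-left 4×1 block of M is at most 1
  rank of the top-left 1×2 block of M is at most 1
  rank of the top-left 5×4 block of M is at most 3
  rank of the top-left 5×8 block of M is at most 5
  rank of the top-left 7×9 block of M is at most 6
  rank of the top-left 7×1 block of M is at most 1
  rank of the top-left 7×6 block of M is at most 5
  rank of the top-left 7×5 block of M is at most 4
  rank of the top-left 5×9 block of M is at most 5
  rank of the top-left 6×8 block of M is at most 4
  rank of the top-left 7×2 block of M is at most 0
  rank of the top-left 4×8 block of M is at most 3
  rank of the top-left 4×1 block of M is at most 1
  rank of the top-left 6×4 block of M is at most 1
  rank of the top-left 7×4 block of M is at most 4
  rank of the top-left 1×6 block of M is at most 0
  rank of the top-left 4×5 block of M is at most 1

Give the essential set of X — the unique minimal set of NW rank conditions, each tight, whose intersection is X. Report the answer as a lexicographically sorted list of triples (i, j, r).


Reconstructing r_w from the 19 given conditions:

  i=1: 0  0  0  0  0  0  1  1  1  1
  i=2: 0  0  1  1  1  1  2  2  2  2
  i=3: 0  0  1  1  1  2  3  3  3  3
  i=4: 0  0  1  1  1  2  3  3  4  4
  i=5: 0  0  1  1  2  3  4  4  5  5
  i=6: 0  0  1  1  2  3  4  4  5  6
  i=7: 0  0  1  2  3  4  5  5  6  7
  i=8: 1  1  2  3  4  5  6  6  7  8
  i=9: 1  2  3  4  5  6  7  7  8  9
  i=10: 1  2  3  4  5  6  7  8  9  10

reading off 1-entries of Δ²R: w = (7, 3, 6, 9, 5, 10, 4, 1, 2, 8).

Fulton essential set (6 of the 26 Rothe cells):

[(1, 6, 0), (4, 5, 1), (4, 8, 3), (6, 4, 1), (6, 8, 4), (7, 2, 0)]


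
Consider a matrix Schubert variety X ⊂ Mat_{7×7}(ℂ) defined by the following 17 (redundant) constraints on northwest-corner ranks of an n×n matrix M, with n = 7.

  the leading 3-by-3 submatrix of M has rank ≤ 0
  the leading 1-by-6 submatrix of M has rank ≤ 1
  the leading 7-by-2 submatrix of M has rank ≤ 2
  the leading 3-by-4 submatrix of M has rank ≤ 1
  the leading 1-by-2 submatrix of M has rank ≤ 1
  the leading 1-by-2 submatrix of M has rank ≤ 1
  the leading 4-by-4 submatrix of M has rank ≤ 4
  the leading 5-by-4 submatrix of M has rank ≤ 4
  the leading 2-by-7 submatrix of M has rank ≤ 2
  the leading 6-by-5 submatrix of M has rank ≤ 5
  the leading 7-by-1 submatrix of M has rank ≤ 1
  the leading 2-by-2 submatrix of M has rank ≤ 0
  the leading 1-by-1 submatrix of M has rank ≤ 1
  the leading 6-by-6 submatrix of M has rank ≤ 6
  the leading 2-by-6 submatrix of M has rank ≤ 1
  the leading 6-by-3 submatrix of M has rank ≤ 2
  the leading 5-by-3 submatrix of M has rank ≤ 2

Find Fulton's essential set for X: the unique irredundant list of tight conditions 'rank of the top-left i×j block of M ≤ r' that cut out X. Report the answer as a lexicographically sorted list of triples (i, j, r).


Reconstructing r_w from the 17 given conditions:

  row 1: 0 | 0 | 0 | 1 | 1 | 1 | 1
  row 2: 0 | 0 | 0 | 1 | 1 | 1 | 2
  row 3: 0 | 0 | 0 | 1 | 2 | 2 | 3
  row 4: 1 | 1 | 1 | 2 | 3 | 3 | 4
  row 5: 1 | 2 | 2 | 3 | 4 | 4 | 5
  row 6: 1 | 2 | 2 | 3 | 4 | 5 | 6
  row 7: 1 | 2 | 3 | 4 | 5 | 6 | 7

second differences of R give the permutation w = (4, 7, 5, 1, 2, 6, 3).

Fulton essential set (3 of the 12 Rothe cells):

[(2, 6, 1), (3, 3, 0), (6, 3, 2)]


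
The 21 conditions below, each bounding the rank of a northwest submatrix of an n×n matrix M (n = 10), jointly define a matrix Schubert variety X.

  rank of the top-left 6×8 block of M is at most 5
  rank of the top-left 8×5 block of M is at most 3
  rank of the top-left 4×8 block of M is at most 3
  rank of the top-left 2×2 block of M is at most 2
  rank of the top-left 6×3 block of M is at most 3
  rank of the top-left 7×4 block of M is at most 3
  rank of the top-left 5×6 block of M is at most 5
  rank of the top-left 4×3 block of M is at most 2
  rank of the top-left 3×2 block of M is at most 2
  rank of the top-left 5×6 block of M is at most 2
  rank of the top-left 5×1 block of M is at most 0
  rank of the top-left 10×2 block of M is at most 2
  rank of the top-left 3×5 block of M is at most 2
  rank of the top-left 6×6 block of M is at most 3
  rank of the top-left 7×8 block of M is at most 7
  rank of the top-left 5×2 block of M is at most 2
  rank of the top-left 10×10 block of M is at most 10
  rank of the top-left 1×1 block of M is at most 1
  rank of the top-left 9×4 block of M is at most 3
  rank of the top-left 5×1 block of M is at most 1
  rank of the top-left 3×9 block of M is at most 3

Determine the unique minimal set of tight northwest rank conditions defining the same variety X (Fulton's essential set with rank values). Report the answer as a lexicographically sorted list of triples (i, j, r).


Propagating the 21 rank bounds to every northwest block:

  row 1: 0  1  1  1  1  1  1  1  1  1
  row 2: 0  1  2  2  2  2  2  2  2  2
  row 3: 0  1  2  2  2  2  3  3  3  3
  row 4: 0  1  2  2  2  2  3  3  4  4
  row 5: 0  1  2  2  2  2  3  4  5  5
  row 6: 1  2  3  3  3  3  4  5  6  6
  row 7: 1  2  3  3  3  4  5  6  7  7
  row 8: 1  2  3  3  3  4  5  6  7  8
  row 9: 1  2  3  3  4  5  6  7  8  9
  row 10: 1  2  3  4  5  6  7  8  9  10

hence w(1..10) = (2, 3, 7, 9, 8, 1, 6, 10, 5, 4).

D(w) has 20 cells with 5 SE-corners; essential set:

[(4, 8, 3), (5, 1, 0), (5, 6, 2), (8, 5, 3), (9, 4, 3)]


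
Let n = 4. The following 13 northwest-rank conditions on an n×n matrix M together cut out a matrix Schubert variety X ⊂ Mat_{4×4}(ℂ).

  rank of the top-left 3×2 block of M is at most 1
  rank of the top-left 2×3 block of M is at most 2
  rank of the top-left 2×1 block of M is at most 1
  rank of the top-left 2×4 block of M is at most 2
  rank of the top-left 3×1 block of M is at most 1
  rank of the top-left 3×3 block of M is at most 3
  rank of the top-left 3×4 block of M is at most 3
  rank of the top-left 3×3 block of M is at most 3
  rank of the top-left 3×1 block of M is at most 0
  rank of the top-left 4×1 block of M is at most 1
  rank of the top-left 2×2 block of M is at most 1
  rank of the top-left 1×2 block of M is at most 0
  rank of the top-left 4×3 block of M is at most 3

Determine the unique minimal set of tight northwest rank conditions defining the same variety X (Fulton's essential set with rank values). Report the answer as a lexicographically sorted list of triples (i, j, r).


Recovering R(i,j) via the rank-extension bound from the 13 conditions:

  i=1: 0  0  1  1
  i=2: 0  1  2  2
  i=3: 0  1  2  3
  i=4: 1  2  3  4

reading off 1-entries of Δ²R: w = (3, 2, 4, 1).

|D(w)|=4, |Ess(w)|=2:

[(1, 2, 0), (3, 1, 0)]


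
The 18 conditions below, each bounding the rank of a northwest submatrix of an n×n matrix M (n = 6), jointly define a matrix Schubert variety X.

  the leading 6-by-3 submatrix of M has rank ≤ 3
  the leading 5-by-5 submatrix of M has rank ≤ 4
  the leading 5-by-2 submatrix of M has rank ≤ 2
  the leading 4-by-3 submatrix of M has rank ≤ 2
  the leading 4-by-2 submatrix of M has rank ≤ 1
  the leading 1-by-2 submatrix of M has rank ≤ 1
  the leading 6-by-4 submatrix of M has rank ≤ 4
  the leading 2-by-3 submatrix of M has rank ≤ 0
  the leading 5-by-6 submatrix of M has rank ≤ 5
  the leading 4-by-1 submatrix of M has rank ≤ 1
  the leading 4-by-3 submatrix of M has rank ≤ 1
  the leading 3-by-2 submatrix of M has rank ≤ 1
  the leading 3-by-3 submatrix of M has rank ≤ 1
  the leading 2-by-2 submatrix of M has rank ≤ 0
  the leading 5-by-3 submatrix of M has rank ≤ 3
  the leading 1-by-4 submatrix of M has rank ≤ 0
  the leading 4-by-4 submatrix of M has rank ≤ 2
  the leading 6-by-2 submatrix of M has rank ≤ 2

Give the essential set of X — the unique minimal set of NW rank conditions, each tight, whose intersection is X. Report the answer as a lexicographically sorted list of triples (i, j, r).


Computing R[i][j] = min implied NW-rank bound (n=6, 18 conditions):

  row 1: 0 0 0 0 1 1
  row 2: 0 0 0 1 2 2
  row 3: 1 1 1 2 3 3
  row 4: 1 1 1 2 3 4
  row 5: 1 2 2 3 4 5
  row 6: 1 2 3 4 5 6

giving w = (5, 4, 1, 6, 2, 3) via Δ²R.

Fulton essential set (3 of the 9 Rothe cells):

[(1, 4, 0), (2, 3, 0), (4, 3, 1)]


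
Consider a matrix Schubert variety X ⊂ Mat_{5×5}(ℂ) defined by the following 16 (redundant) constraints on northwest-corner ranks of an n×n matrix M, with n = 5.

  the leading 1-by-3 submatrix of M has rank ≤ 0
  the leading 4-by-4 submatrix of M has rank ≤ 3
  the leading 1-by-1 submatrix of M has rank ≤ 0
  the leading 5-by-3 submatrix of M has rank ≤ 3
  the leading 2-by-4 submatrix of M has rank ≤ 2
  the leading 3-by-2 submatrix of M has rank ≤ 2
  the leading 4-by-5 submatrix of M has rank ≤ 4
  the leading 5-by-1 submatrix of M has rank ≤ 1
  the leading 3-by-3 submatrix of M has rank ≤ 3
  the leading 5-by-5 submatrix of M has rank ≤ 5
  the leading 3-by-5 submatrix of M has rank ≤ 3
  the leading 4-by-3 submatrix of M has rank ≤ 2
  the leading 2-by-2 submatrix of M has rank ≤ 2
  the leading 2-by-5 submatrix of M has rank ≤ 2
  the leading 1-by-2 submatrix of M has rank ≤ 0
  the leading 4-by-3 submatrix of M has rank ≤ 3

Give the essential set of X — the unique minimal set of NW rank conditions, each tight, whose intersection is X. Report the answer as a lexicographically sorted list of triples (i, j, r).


Reconstructing r_w from the 16 given conditions:

  row 1: 0, 0, 0, 1, 1
  row 2: 1, 1, 1, 2, 2
  row 3: 1, 2, 2, 3, 3
  row 4: 1, 2, 2, 3, 4
  row 5: 1, 2, 3, 4, 5

reading off 1-entries of Δ²R: w = (4, 1, 2, 5, 3).

ℓ(w)=4; the 2 essential cells (i,j,r):

[(1, 3, 0), (4, 3, 2)]


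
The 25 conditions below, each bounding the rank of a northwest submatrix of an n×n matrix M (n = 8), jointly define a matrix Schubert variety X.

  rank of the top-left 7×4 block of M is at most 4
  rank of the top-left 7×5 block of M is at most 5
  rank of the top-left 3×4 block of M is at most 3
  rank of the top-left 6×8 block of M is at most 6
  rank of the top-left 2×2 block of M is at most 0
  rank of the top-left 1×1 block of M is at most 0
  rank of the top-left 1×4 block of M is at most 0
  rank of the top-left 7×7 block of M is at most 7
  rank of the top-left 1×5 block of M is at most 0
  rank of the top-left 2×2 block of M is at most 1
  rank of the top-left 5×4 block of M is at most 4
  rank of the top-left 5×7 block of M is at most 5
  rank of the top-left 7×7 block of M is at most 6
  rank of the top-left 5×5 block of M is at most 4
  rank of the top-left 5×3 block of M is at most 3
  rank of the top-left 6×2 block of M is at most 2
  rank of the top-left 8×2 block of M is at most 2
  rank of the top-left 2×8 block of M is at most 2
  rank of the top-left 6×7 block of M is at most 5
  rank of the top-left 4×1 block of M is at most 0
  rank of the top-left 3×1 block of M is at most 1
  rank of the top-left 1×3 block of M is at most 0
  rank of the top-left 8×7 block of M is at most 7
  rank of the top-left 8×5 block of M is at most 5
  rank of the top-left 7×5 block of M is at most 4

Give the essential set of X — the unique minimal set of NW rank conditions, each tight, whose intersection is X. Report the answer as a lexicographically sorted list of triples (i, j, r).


Rank table r_w(8×8) implied by the 25 constraints:

  R[1]: 0, 0, 0, 0, 0, 1, 1, 1
  R[2]: 0, 0, 1, 1, 1, 2, 2, 2
  R[3]: 0, 1, 2, 2, 2, 3, 3, 3
  R[4]: 0, 1, 2, 3, 3, 4, 4, 4
  R[5]: 1, 2, 3, 4, 4, 5, 5, 5
  R[6]: 1, 2, 3, 4, 4, 5, 5, 6
  R[7]: 1, 2, 3, 4, 4, 5, 6, 7
  R[8]: 1, 2, 3, 4, 5, 6, 7, 8

the unique w with this rank table is (6, 3, 2, 4, 1, 8, 7, 5).

ℓ(w)=12; the 5 essential cells (i,j,r):

[(1, 5, 0), (2, 2, 0), (4, 1, 0), (6, 7, 5), (7, 5, 4)]


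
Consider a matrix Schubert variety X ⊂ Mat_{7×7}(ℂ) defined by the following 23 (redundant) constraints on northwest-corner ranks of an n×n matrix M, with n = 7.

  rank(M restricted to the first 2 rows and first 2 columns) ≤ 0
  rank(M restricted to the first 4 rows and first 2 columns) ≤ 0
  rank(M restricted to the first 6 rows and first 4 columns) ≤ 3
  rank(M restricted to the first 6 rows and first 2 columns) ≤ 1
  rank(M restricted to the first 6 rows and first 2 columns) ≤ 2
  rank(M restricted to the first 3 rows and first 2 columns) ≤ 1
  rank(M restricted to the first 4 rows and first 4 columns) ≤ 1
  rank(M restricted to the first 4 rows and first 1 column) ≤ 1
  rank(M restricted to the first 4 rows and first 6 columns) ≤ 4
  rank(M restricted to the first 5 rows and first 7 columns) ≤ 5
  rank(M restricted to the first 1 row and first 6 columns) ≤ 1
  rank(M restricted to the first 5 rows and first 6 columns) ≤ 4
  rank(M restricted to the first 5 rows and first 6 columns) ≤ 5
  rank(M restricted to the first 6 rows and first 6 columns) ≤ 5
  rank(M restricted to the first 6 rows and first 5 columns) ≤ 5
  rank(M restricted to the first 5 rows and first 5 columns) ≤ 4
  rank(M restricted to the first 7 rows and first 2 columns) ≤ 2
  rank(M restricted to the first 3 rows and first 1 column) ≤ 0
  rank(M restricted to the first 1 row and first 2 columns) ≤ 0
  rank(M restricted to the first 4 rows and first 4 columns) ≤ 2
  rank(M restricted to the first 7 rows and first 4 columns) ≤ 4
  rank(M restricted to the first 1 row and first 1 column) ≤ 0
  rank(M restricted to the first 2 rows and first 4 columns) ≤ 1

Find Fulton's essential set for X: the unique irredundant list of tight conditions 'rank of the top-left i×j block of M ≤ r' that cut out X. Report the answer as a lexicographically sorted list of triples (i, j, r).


Reconstructing r_w from the 23 given conditions:

  R[1]: 0, 0, 1, 1, 1, 1, 1
  R[2]: 0, 0, 1, 1, 2, 2, 2
  R[3]: 0, 0, 1, 1, 2, 3, 3
  R[4]: 0, 0, 1, 1, 2, 3, 4
  R[5]: 1, 1, 2, 2, 3, 4, 5
  R[6]: 1, 1, 2, 3, 4, 5, 6
  R[7]: 1, 2, 3, 4, 5, 6, 7

reading off 1-entries of Δ²R: w = (3, 5, 6, 7, 1, 4, 2).

Rothe diagram D(w) (12 cells), 3 SE-corners (essential conditions):

[(4, 2, 0), (4, 4, 1), (6, 2, 1)]


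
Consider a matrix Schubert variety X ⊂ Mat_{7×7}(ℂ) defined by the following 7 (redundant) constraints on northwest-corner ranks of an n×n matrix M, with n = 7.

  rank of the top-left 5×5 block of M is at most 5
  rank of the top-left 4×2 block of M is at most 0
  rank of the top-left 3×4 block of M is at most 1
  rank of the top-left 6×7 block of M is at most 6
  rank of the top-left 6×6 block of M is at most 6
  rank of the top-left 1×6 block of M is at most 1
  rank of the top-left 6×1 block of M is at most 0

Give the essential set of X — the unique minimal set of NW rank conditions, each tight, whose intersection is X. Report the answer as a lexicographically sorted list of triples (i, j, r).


Reconstructing r_w from the 7 given conditions:

  i=1: 0  0  1  1  1  1  1
  i=2: 0  0  1  1  2  2  2
  i=3: 0  0  1  1  2  3  3
  i=4: 0  0  1  2  3  4  4
  i=5: 0  1  2  3  4  5  5
  i=6: 0  1  2  3  4  5  6
  i=7: 1  2  3  4  5  6  7

reading off 1-entries of Δ²R: w = (3, 5, 6, 4, 2, 7, 1).

Rothe diagram D(w) (12 cells), 3 SE-corners (essential conditions):

[(3, 4, 1), (4, 2, 0), (6, 1, 0)]


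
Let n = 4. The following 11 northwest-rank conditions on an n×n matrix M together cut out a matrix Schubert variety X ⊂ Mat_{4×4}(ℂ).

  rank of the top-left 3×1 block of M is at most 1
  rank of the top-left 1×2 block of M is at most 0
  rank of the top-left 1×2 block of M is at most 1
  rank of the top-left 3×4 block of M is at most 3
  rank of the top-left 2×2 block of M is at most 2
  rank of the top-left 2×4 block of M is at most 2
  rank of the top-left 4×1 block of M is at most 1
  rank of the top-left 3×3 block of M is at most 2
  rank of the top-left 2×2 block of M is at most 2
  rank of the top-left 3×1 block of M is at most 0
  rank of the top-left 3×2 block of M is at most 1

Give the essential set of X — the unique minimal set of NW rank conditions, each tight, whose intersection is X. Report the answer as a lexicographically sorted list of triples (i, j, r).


Computing R[i][j] = min implied NW-rank bound (n=4, 11 conditions):

  R[1]: 0, 0, 1, 1
  R[2]: 0, 1, 2, 2
  R[3]: 0, 1, 2, 3
  R[4]: 1, 2, 3, 4

reading off 1-entries of Δ²R: w = (3, 2, 4, 1).

|D(w)|=4, |Ess(w)|=2:

[(1, 2, 0), (3, 1, 0)]


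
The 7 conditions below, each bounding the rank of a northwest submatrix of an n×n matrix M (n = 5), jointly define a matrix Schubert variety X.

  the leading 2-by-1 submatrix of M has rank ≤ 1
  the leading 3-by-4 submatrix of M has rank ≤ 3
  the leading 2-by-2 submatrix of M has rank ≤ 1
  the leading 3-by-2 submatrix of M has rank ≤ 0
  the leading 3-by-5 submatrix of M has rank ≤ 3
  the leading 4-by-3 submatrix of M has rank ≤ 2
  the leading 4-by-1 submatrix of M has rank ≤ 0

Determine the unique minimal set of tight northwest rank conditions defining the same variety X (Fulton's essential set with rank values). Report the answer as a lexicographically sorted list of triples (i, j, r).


Rank table r_w(5×5) implied by the 7 constraints:

  R[1]: 0  0  1  1  1
  R[2]: 0  0  1  2  2
  R[3]: 0  0  1  2  3
  R[4]: 0  1  2  3  4
  R[5]: 1  2  3  4  5

giving w = (3, 4, 5, 2, 1) via Δ²R.

|D(w)|=7, |Ess(w)|=2:

[(3, 2, 0), (4, 1, 0)]


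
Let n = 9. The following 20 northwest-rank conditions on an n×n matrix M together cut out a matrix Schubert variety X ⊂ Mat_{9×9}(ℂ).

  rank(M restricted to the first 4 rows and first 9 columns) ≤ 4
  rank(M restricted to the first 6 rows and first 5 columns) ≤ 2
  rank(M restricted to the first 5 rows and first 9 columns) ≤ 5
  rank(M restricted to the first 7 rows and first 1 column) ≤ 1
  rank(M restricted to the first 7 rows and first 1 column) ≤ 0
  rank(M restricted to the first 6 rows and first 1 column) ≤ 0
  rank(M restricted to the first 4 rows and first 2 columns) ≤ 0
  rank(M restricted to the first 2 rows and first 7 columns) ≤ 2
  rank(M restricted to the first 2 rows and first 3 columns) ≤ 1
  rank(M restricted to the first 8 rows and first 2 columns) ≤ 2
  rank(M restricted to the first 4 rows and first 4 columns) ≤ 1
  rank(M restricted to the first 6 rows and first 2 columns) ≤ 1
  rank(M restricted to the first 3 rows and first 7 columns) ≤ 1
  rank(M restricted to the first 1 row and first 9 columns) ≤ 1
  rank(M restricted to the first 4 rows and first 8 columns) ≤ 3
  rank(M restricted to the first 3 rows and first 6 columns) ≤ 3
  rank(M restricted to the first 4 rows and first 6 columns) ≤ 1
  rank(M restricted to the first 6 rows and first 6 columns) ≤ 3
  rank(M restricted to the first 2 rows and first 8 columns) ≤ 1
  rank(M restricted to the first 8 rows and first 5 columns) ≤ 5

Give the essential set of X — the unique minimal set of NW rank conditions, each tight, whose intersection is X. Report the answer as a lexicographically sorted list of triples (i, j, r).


Computing R[i][j] = min implied NW-rank bound (n=9, 20 conditions):

  i=1: 0, 0, 1, 1, 1, 1, 1, 1, 1
  i=2: 0, 0, 1, 1, 1, 1, 1, 1, 2
  i=3: 0, 0, 1, 1, 1, 1, 1, 2, 3
  i=4: 0, 0, 1, 1, 1, 1, 2, 3, 4
  i=5: 0, 1, 2, 2, 2, 2, 3, 4, 5
  i=6: 0, 1, 2, 2, 2, 3, 4, 5, 6
  i=7: 0, 1, 2, 3, 3, 4, 5, 6, 7
  i=8: 1, 2, 3, 4, 4, 5, 6, 7, 8
  i=9: 1, 2, 3, 4, 5, 6, 7, 8, 9

giving w = (3, 9, 8, 7, 2, 6, 4, 1, 5) via Δ²R.

|D(w)|=25, |Ess(w)|=6:

[(2, 8, 1), (3, 7, 1), (4, 2, 0), (4, 6, 1), (6, 5, 2), (7, 1, 0)]


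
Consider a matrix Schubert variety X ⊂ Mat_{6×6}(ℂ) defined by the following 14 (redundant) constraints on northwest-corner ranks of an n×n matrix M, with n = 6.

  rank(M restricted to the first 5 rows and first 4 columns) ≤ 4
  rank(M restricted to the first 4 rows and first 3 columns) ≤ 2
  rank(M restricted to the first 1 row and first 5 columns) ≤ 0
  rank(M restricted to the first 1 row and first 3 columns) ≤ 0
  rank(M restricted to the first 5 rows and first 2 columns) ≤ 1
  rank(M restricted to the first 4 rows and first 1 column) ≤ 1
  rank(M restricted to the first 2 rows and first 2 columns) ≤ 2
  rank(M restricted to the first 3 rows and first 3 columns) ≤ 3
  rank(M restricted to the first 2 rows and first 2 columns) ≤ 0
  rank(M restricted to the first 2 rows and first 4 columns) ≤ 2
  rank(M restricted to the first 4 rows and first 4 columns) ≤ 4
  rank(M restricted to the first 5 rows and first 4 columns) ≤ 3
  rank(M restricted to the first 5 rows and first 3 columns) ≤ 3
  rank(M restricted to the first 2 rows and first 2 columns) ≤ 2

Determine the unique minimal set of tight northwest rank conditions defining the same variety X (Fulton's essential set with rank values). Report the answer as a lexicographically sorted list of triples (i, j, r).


Computing R[i][j] = min implied NW-rank bound (n=6, 14 conditions):

  row 1: 0  0  0  0  0  1
  row 2: 0  0  1  1  1  2
  row 3: 1  1  2  2  2  3
  row 4: 1  1  2  3  3  4
  row 5: 1  1  2  3  4  5
  row 6: 1  2  3  4  5  6

reading off 1-entries of Δ²R: w = (6, 3, 1, 4, 5, 2).

Fulton essential set (3 of the 9 Rothe cells):

[(1, 5, 0), (2, 2, 0), (5, 2, 1)]


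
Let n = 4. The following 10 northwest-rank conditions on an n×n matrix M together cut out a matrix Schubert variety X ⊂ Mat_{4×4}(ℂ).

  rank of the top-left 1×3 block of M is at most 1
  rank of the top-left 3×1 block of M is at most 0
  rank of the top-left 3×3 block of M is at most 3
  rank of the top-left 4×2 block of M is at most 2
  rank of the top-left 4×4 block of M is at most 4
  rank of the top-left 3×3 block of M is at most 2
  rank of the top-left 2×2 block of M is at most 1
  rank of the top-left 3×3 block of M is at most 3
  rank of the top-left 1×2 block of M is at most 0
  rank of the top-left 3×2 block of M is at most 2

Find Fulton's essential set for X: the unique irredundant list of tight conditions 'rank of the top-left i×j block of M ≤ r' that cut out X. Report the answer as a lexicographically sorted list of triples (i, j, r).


Recovering R(i,j) via the rank-extension bound from the 10 conditions:

  R[1]: 0  0  1  1
  R[2]: 0  1  2  2
  R[3]: 0  1  2  3
  R[4]: 1  2  3  4

second differences of R give the permutation w = (3, 2, 4, 1).

ℓ(w)=4; the 2 essential cells (i,j,r):

[(1, 2, 0), (3, 1, 0)]


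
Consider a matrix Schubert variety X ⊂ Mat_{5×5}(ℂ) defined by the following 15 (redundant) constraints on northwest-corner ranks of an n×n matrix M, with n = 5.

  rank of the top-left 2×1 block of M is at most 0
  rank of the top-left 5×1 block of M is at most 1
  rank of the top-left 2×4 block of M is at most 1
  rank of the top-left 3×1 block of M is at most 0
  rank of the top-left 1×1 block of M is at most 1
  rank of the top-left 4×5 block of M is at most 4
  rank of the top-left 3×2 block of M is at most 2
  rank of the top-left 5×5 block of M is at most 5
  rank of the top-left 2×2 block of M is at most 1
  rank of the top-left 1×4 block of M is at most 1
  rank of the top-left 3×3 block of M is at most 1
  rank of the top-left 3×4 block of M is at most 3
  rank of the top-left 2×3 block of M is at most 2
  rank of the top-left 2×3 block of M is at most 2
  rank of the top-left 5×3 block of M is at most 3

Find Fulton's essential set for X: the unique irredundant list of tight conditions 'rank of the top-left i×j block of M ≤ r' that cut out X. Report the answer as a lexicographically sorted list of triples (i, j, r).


Propagating the 15 rank bounds to every northwest block:

  0 | 1 | 1 | 1 | 1
  0 | 1 | 1 | 1 | 2
  0 | 1 | 1 | 2 | 3
  1 | 2 | 2 | 3 | 4
  1 | 2 | 3 | 4 | 5

hence w(1..5) = (2, 5, 4, 1, 3).

ℓ(w)=6; the 3 essential cells (i,j,r):

[(2, 4, 1), (3, 1, 0), (3, 3, 1)]


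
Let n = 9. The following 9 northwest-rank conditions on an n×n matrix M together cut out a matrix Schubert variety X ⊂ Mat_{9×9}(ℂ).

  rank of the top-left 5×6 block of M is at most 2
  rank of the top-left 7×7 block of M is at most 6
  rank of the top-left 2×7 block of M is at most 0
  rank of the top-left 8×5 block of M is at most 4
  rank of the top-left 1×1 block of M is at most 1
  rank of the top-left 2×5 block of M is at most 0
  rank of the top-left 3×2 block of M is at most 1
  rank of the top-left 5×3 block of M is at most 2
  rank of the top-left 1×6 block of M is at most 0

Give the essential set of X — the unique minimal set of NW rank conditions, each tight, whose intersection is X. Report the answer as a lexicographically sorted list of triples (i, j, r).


Reconstructing r_w from the 9 given conditions:

  i=1: 0, 0, 0, 0, 0, 0, 0, 1, 1
  i=2: 0, 0, 0, 0, 0, 0, 0, 1, 2
  i=3: 1, 1, 1, 1, 1, 1, 1, 2, 3
  i=4: 1, 2, 2, 2, 2, 2, 2, 3, 4
  i=5: 1, 2, 2, 2, 2, 2, 3, 4, 5
  i=6: 1, 2, 3, 3, 3, 3, 4, 5, 6
  i=7: 1, 2, 3, 4, 4, 4, 5, 6, 7
  i=8: 1, 2, 3, 4, 4, 5, 6, 7, 8
  i=9: 1, 2, 3, 4, 5, 6, 7, 8, 9

hence w(1..9) = (8, 9, 1, 2, 7, 3, 4, 6, 5).

|D(w)|=19, |Ess(w)|=3:

[(2, 7, 0), (5, 6, 2), (8, 5, 4)]


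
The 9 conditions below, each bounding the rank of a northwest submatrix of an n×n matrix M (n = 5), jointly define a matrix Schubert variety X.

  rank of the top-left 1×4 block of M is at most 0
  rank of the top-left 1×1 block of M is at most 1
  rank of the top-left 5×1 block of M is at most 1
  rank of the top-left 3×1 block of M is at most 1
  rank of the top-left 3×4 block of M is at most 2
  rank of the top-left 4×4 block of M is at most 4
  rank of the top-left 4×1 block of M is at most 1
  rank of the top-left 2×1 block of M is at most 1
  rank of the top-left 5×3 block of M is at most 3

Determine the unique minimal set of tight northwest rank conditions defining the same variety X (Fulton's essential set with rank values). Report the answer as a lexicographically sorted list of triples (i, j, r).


Computing R[i][j] = min implied NW-rank bound (n=5, 9 conditions):

  R[1]: 0 0 0 0 1
  R[2]: 1 1 1 1 2
  R[3]: 1 2 2 2 3
  R[4]: 1 2 3 3 4
  R[5]: 1 2 3 4 5

hence w(1..5) = (5, 1, 2, 3, 4).

Fulton essential set (1 of the 4 Rothe cells):

[(1, 4, 0)]
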